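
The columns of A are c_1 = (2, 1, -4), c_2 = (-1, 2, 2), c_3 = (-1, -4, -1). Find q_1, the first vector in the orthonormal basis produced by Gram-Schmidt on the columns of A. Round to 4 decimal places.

q_1 = (0.4364, 0.2182, -0.8729)

q_1 = c_1/‖c_1‖ = (2, 1, -4)/4.5826 = (0.4364, 0.2182, -0.8729).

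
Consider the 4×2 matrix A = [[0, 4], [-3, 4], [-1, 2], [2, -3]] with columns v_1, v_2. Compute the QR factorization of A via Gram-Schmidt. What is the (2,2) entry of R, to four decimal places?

q_1 = v_1/‖v_1‖ = (0, -3, -1, 2)/3.7417 = (0.0000, -0.8018, -0.2673, 0.5345).
r_{12} = q_1·v_2 = -5.3452.
u_2 = v_2 + 5.3452·q_1 = (4.0000, -0.2857, 0.5714, -0.1429).
r_{22} = ‖u_2‖ = 4.0532.

r_{22} = 4.0532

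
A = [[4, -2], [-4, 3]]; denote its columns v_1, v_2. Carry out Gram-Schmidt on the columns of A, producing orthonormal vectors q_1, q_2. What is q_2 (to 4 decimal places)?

q_2 = (0.7071, 0.7071)

v_1 = (4, -4); ‖v_1‖ = 5.6569, so q_1 = (0.7071, -0.7071).
q_1·v_2 = 0.7071·(-2) + (-0.7071)·3 = -3.5355.
u_2 = v_2 + 3.5355·q_1 = (0.5000, 0.5000).
‖u_2‖ = 0.7071, so q_2 = (0.7071, 0.7071).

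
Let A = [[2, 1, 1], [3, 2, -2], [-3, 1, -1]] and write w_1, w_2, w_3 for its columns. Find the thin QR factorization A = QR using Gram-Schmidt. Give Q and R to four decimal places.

w_1 = (2, 3, -3); ‖w_1‖ = 4.6904, so e_1 = (0.4264, 0.6396, -0.6396).
e_1·w_2 = 0.4264·1 + 0.6396·2 + (-0.6396)·1 = 1.0660.
u_2 = w_2 − 1.0660·e_1 = (0.5455, 1.3182, 1.6818).
‖u_2‖ = 2.2054, so e_2 = (0.2473, 0.5977, 0.7626).
e_1·w_3 = 0.4264·1 + 0.6396·(-2) + (-0.6396)·(-1) = -0.2132; e_2·w_3 = 0.2473·1 + 0.5977·(-2) + 0.7626·(-1) = -1.7107.
u_3 = w_3 + 0.2132·e_1 + 1.7107·e_2 = (1.5140, -0.8411, 0.1682).
‖u_3‖ = 1.7401, so e_3 = (0.8701, -0.4834, 0.0967).

Q = [[0.4264, 0.2473, 0.8701], [0.6396, 0.5977, -0.4834], [-0.6396, 0.7626, 0.0967]], R = [[4.6904, 1.0660, -0.2132], [0.0000, 2.2054, -1.7107], [0.0000, 0.0000, 1.7401]]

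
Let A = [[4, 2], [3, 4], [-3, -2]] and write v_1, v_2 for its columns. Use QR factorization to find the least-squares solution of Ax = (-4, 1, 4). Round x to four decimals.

x = (-2.0571, 1.7286)

v_1 = (4, 3, -3); ‖v_1‖ = 5.8310, so e_1 = (0.6860, 0.5145, -0.5145).
e_1·v_2 = 0.6860·2 + 0.5145·4 + (-0.5145)·(-2) = 4.4590.
u_2 = v_2 − 4.4590·e_1 = (-1.0588, 1.7059, 0.2941).
‖u_2‖ = 2.0292, so e_2 = (-0.5218, 0.8407, 0.1449).
Qᵀb = (-4.2875, 3.5076).
Back-substitute: x_2 = 3.5076/2.0292 = 1.7286.
x_1 = (-4.2875 − 4.4590·1.7286)/5.8310 = -2.0571.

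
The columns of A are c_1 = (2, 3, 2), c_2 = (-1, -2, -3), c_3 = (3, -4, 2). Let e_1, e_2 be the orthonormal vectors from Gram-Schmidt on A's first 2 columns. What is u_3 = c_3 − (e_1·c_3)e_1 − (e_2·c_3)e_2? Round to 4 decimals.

c_1 = (2, 3, 2); ‖c_1‖ = 4.1231, so e_1 = (0.4851, 0.7276, 0.4851).
e_1·c_2 = 0.4851·(-1) + 0.7276·(-2) + 0.4851·(-3) = -3.3955.
u_2 = c_2 + 3.3955·e_1 = (0.6471, 0.4706, -1.3529).
‖u_2‖ = 1.5718, so e_2 = (0.4117, 0.2994, -0.8608).
e_1·c_3 = 0.4851·3 + 0.7276·(-4) + 0.4851·2 = -0.4851; e_2·c_3 = 0.4117·3 + 0.2994·(-4) + (-0.8608)·2 = -1.6841.
u_3 = c_3 + 0.4851·e_1 + 1.6841·e_2 = (3.9286, -3.1429, 0.7857).

u_3 = (3.9286, -3.1429, 0.7857)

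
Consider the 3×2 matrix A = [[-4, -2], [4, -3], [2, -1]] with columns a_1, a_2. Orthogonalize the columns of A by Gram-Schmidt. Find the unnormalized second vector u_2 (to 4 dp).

a_1 = (-4, 4, 2); ‖a_1‖ = 6.0000, so e_1 = (-0.6667, 0.6667, 0.3333).
e_1·a_2 = (-0.6667)·(-2) + 0.6667·(-3) + 0.3333·(-1) = -1.0000.
u_2 = a_2 + 1.0000·e_1 = (-2.6667, -2.3333, -0.6667).

u_2 = (-2.6667, -2.3333, -0.6667)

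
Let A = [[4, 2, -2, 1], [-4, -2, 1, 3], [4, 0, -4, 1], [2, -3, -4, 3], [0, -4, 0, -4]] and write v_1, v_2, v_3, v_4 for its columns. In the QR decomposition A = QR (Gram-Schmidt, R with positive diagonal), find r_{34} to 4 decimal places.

r_{34} = -5.6790

v_1 = (4, -4, 4, 2, 0); ‖v_1‖ = 7.2111, so e_1 = (0.5547, -0.5547, 0.5547, 0.2774, 0.0000).
e_1·v_2 = 0.5547·2 + (-0.5547)·(-2) + 0.5547·0 + 0.2774·(-3) + 0.0000·(-4) = 1.3868.
u_2 = v_2 − 1.3868·e_1 = (1.2308, -1.2308, -0.7692, -3.3846, -4.0000).
‖u_2‖ = 5.5747, so e_2 = (0.2208, -0.2208, -0.1380, -0.6071, -0.7175).
e_1·v_3 = 0.5547·(-2) + (-0.5547)·1 + 0.5547·(-4) + 0.2774·(-4) + 0.0000·0 = -4.9923; e_2·v_3 = 0.2208·(-2) + (-0.2208)·1 + (-0.1380)·(-4) + (-0.6071)·(-4) + (-0.7175)·0 = 2.3182.
u_3 = v_3 + 4.9923·e_1 − 2.3182·e_2 = (0.2574, -1.2574, -0.9109, -1.2079, 1.6634).
‖u_3‖ = 2.5890, so e_3 = (0.0994, -0.4857, -0.3518, -0.4666, 0.6425).
r_{34} = e_3·v_4 = -5.6790.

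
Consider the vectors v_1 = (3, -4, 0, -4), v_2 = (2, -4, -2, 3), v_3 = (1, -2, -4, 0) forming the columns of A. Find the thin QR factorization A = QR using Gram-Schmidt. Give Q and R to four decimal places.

v_1 = (3, -4, 0, -4); ‖v_1‖ = 6.4031, so q_1 = (0.4685, -0.6247, 0.0000, -0.6247).
q_1·v_2 = 0.4685·2 + (-0.6247)·(-4) + 0.0000·(-2) + (-0.6247)·3 = 1.5617.
u_2 = v_2 − 1.5617·q_1 = (1.2683, -3.0244, -2.0000, 3.9756).
‖u_2‖ = 5.5282, so q_2 = (0.2294, -0.5471, -0.3618, 0.7192).
q_1·v_3 = 0.4685·1 + (-0.6247)·(-2) + 0.0000·(-4) + (-0.6247)·0 = 1.7179; q_2·v_3 = 0.2294·1 + (-0.5471)·(-2) + (-0.3618)·(-4) + 0.7192·0 = 2.7707.
u_3 = v_3 − 1.7179·q_1 − 2.7707·q_2 = (-0.4405, 0.5890, -2.9976, -0.9194).
‖u_3‖ = 3.2205, so q_3 = (-0.1368, 0.1829, -0.9308, -0.2855).

Q = [[0.4685, 0.2294, -0.1368], [-0.6247, -0.5471, 0.1829], [0.0000, -0.3618, -0.9308], [-0.6247, 0.7192, -0.2855]], R = [[6.4031, 1.5617, 1.7179], [0.0000, 5.5282, 2.7707], [0.0000, 0.0000, 3.2205]]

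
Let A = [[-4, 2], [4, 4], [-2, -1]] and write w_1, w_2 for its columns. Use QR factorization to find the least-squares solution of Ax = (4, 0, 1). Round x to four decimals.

x = (-0.6829, 0.6585)

q_1 = w_1/‖w_1‖ = (-4, 4, -2)/6.0000 = (-0.6667, 0.6667, -0.3333).
r_{12} = q_1·w_2 = 1.6667.
u_2 = w_2 − 1.6667·q_1 = (3.1111, 2.8889, -0.4444).
‖u_2‖ = 4.2687, so q_2 = (0.7288, 0.6768, -0.1041).
Qᵀb = (-3.0000, 2.8111).
Back-substitute: x_2 = 2.8111/4.2687 = 0.6585.
x_1 = (-3.0000 − 1.6667·0.6585)/6.0000 = -0.6829.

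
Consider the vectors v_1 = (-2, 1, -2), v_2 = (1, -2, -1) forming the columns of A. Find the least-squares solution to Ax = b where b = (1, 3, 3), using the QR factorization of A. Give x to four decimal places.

v_1 = (-2, 1, -2); ‖v_1‖ = 3.0000, so e_1 = (-0.6667, 0.3333, -0.6667).
e_1·v_2 = (-0.6667)·1 + 0.3333·(-2) + (-0.6667)·(-1) = -0.6667.
u_2 = v_2 + 0.6667·e_1 = (0.5556, -1.7778, -1.4444).
‖u_2‖ = 2.3570, so e_2 = (0.2357, -0.7542, -0.6128).
Qᵀb = (-1.6667, -3.8655).
Back-substitute: x_2 = -3.8655/2.3570 = -1.6400.
x_1 = (-1.6667 + 0.6667·(-1.6400))/3.0000 = -0.9200.

x = (-0.9200, -1.6400)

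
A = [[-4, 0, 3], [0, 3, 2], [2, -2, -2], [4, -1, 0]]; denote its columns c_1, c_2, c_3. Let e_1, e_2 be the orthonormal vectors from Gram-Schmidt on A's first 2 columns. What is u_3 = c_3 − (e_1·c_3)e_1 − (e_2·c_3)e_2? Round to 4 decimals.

c_1 = (-4, 0, 2, 4); ‖c_1‖ = 6.0000, so e_1 = (-0.6667, 0.0000, 0.3333, 0.6667).
e_1·c_2 = (-0.6667)·0 + 0.0000·3 + 0.3333·(-2) + 0.6667·(-1) = -1.3333.
u_2 = c_2 + 1.3333·e_1 = (-0.8889, 3.0000, -1.5556, -0.1111).
‖u_2‖ = 3.4960, so e_2 = (-0.2543, 0.8581, -0.4449, -0.0318).
e_1·c_3 = (-0.6667)·3 + 0.0000·2 + 0.3333·(-2) + 0.6667·0 = -2.6667; e_2·c_3 = (-0.2543)·3 + 0.8581·2 + (-0.4449)·(-2) + (-0.0318)·0 = 1.8434.
u_3 = c_3 + 2.6667·e_1 − 1.8434·e_2 = (1.6909, 0.4182, -0.2909, 1.8364).

u_3 = (1.6909, 0.4182, -0.2909, 1.8364)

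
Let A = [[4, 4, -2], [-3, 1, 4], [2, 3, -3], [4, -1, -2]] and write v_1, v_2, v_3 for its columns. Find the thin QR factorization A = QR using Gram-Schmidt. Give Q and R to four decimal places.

Q = [[0.5963, 0.5685, 0.3632], [-0.4472, 0.4264, 0.6301], [0.2981, 0.4975, -0.5639], [0.5963, -0.4975, 0.3913]], R = [[6.7082, 2.2361, -5.0684], [0.0000, 4.6904, 0.0711], [0.0000, 0.0000, 2.7030]]

v_1 = (4, -3, 2, 4); ‖v_1‖ = 6.7082, so e_1 = (0.5963, -0.4472, 0.2981, 0.5963).
e_1·v_2 = 0.5963·4 + (-0.4472)·1 + 0.2981·3 + 0.5963·(-1) = 2.2361.
u_2 = v_2 − 2.2361·e_1 = (2.6667, 2.0000, 2.3333, -2.3333).
‖u_2‖ = 4.6904, so e_2 = (0.5685, 0.4264, 0.4975, -0.4975).
e_1·v_3 = 0.5963·(-2) + (-0.4472)·4 + 0.2981·(-3) + 0.5963·(-2) = -5.0684; e_2·v_3 = 0.5685·(-2) + 0.4264·4 + 0.4975·(-3) + (-0.4975)·(-2) = 0.0711.
u_3 = v_3 + 5.0684·e_1 − 0.0711·e_2 = (0.9818, 1.7030, -1.5242, 1.0576).
‖u_3‖ = 2.7030, so e_3 = (0.3632, 0.6301, -0.5639, 0.3913).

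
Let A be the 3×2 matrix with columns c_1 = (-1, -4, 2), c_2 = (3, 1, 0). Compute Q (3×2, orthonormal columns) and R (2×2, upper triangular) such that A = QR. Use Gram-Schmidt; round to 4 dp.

c_1 = (-1, -4, 2); ‖c_1‖ = 4.5826, so q_1 = (-0.2182, -0.8729, 0.4364).
q_1·c_2 = (-0.2182)·3 + (-0.8729)·1 + 0.4364·0 = -1.5275.
u_2 = c_2 + 1.5275·q_1 = (2.6667, -0.3333, 0.6667).
‖u_2‖ = 2.7689, so q_2 = (0.9631, -0.1204, 0.2408).

Q = [[-0.2182, 0.9631], [-0.8729, -0.1204], [0.4364, 0.2408]], R = [[4.5826, -1.5275], [0.0000, 2.7689]]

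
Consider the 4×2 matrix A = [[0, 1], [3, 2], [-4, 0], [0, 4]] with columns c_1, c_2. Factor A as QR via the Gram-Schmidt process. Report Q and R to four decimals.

Q = [[0.0000, 0.2261], [0.6000, 0.2894], [-0.8000, 0.2171], [0.0000, 0.9044]], R = [[5.0000, 1.2000], [0.0000, 4.4227]]

e_1 = c_1/‖c_1‖ = (0, 3, -4, 0)/5.0000 = (0.0000, 0.6000, -0.8000, 0.0000).
r_{12} = e_1·c_2 = 1.2000.
u_2 = c_2 − 1.2000·e_1 = (1.0000, 1.2800, 0.9600, 4.0000).
‖u_2‖ = 4.4227, so e_2 = (0.2261, 0.2894, 0.2171, 0.9044).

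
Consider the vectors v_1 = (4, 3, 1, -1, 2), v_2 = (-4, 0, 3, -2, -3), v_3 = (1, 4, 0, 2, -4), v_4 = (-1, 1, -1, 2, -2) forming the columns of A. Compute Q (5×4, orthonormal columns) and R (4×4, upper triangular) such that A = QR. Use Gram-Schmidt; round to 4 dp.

Q = [[0.7184, -0.3373, 0.1175, -0.5814], [0.5388, 0.3072, 0.5148, 0.5307], [0.1796, 0.6626, -0.1879, -0.0374], [-0.1796, -0.4759, 0.4874, 0.3021], [0.3592, -0.3554, -0.6695, 0.5364]], R = [[5.5678, -3.0533, 1.0776, -1.4368], [0.0000, 5.3551, 1.3614, -0.2590], [0.0000, 0.0000, 5.8297, 2.8991], [0.0000, 0.0000, 0.0000, 0.6808]]

q_1 = v_1/‖v_1‖ = (4, 3, 1, -1, 2)/5.5678 = (0.7184, 0.5388, 0.1796, -0.1796, 0.3592).
r_{12} = q_1·v_2 = -3.0533.
u_2 = v_2 + 3.0533·q_1 = (-1.8065, 1.6452, 3.5484, -2.5484, -1.9032).
‖u_2‖ = 5.3551, so q_2 = (-0.3373, 0.3072, 0.6626, -0.4759, -0.3554).
r_{13} = q_1·v_3 = 1.0776; r_{23} = q_2·v_3 = 1.3614.
u_3 = v_3 − 1.0776·q_1 − 1.3614·q_2 = (0.6850, 3.0011, -1.0956, 2.8414, -3.9033).
‖u_3‖ = 5.8297, so q_3 = (0.1175, 0.5148, -0.1879, 0.4874, -0.6695).
r_{14} = q_1·v_4 = -1.4368; r_{24} = q_2·v_4 = -0.2590; r_{34} = q_3·v_4 = 2.8991.
u_4 = v_4 + 1.4368·q_1 + 0.2590·q_2 − 2.8991·q_3 = (-0.3958, 0.3613, -0.0255, 0.2056, 0.3652).
‖u_4‖ = 0.6808, so q_4 = (-0.5814, 0.5307, -0.0374, 0.3021, 0.5364).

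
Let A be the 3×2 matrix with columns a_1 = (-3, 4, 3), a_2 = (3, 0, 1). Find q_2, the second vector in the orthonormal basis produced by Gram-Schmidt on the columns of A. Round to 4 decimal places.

q_2 = (0.8262, 0.2361, 0.5115)

q_1 = a_1/‖a_1‖ = (-3, 4, 3)/5.8310 = (-0.5145, 0.6860, 0.5145).
r_{12} = q_1·a_2 = -1.0290.
u_2 = a_2 + 1.0290·q_1 = (2.4706, 0.7059, 1.5294).
‖u_2‖ = 2.9902, so q_2 = (0.8262, 0.2361, 0.5115).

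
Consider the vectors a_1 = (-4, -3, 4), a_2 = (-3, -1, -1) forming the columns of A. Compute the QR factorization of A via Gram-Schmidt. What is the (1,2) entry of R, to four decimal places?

a_1 = (-4, -3, 4); ‖a_1‖ = 6.4031, so e_1 = (-0.6247, -0.4685, 0.6247).
r_{12} = e_1·a_2 = 1.7179.

r_{12} = 1.7179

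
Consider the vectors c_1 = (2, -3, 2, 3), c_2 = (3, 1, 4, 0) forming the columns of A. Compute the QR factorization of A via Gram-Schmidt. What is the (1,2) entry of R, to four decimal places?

r_{12} = 2.1573

c_1 = (2, -3, 2, 3); ‖c_1‖ = 5.0990, so e_1 = (0.3922, -0.5883, 0.3922, 0.5883).
r_{12} = e_1·c_2 = 2.1573.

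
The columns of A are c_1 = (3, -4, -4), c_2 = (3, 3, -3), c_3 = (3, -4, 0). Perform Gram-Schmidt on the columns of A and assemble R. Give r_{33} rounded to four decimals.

r_{33} = 2.6224

c_1 = (3, -4, -4); ‖c_1‖ = 6.4031, so q_1 = (0.4685, -0.6247, -0.6247).
q_1·c_2 = 0.4685·3 + (-0.6247)·3 + (-0.6247)·(-3) = 1.4056.
u_2 = c_2 − 1.4056·q_1 = (2.3415, 3.8780, -2.1220).
‖u_2‖ = 5.0024, so q_2 = (0.4681, 0.7752, -0.4242).
q_1·c_3 = 0.4685·3 + (-0.6247)·(-4) + (-0.6247)·0 = 3.9043; q_2·c_3 = 0.4681·3 + 0.7752·(-4) + (-0.4242)·0 = -1.6967.
u_3 = c_3 − 3.9043·q_1 + 1.6967·q_2 = (1.9649, -0.2456, 1.7193).
r_{33} = ‖u_3‖ = 2.6224.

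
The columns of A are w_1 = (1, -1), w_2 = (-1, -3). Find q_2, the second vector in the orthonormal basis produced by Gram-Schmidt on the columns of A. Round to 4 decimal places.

q_2 = (-0.7071, -0.7071)

w_1 = (1, -1); ‖w_1‖ = 1.4142, so q_1 = (0.7071, -0.7071).
q_1·w_2 = 0.7071·(-1) + (-0.7071)·(-3) = 1.4142.
u_2 = w_2 − 1.4142·q_1 = (-2.0000, -2.0000).
‖u_2‖ = 2.8284, so q_2 = (-0.7071, -0.7071).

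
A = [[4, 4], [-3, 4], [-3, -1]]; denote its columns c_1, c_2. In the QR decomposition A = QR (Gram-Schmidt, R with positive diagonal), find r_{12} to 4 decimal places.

c_1 = (4, -3, -3); ‖c_1‖ = 5.8310, so q_1 = (0.6860, -0.5145, -0.5145).
r_{12} = q_1·c_2 = 1.2005.

r_{12} = 1.2005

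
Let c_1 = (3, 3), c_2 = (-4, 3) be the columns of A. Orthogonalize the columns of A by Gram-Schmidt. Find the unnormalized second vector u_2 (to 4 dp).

c_1 = (3, 3); ‖c_1‖ = 4.2426, so e_1 = (0.7071, 0.7071).
e_1·c_2 = 0.7071·(-4) + 0.7071·3 = -0.7071.
u_2 = c_2 + 0.7071·e_1 = (-3.5000, 3.5000).

u_2 = (-3.5000, 3.5000)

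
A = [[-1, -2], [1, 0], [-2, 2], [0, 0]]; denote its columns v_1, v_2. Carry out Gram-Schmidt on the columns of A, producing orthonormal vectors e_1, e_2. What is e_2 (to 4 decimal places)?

e_2 = (-0.8616, 0.1231, 0.4924, 0.0000)

v_1 = (-1, 1, -2, 0); ‖v_1‖ = 2.4495, so e_1 = (-0.4082, 0.4082, -0.8165, 0.0000).
e_1·v_2 = (-0.4082)·(-2) + 0.4082·0 + (-0.8165)·2 + 0.0000·0 = -0.8165.
u_2 = v_2 + 0.8165·e_1 = (-2.3333, 0.3333, 1.3333, 0.0000).
‖u_2‖ = 2.7080, so e_2 = (-0.8616, 0.1231, 0.4924, 0.0000).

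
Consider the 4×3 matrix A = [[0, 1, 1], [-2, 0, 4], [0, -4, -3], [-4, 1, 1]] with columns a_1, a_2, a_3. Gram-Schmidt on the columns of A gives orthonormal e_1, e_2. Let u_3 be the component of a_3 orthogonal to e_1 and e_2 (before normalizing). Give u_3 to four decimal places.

a_1 = (0, -2, 0, -4); ‖a_1‖ = 4.4721, so e_1 = (0.0000, -0.4472, 0.0000, -0.8944).
e_1·a_2 = 0.0000·1 + (-0.4472)·0 + 0.0000·(-4) + (-0.8944)·1 = -0.8944.
u_2 = a_2 + 0.8944·e_1 = (1.0000, -0.4000, -4.0000, 0.2000).
‖u_2‖ = 4.1473, so e_2 = (0.2411, -0.0964, -0.9645, 0.0482).
e_1·a_3 = 0.0000·1 + (-0.4472)·4 + 0.0000·(-3) + (-0.8944)·1 = -2.6833; e_2·a_3 = 0.2411·1 + (-0.0964)·4 + (-0.9645)·(-3) + 0.0482·1 = 2.7970.
u_3 = a_3 + 2.6833·e_1 − 2.7970·e_2 = (0.3256, 3.0698, -0.3023, -1.5349).

u_3 = (0.3256, 3.0698, -0.3023, -1.5349)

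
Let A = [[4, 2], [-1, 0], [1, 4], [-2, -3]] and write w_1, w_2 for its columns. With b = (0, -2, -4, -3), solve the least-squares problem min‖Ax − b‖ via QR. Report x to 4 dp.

x = (0.7707, -0.7197)

e_1 = w_1/‖w_1‖ = (4, -1, 1, -2)/4.6904 = (0.8528, -0.2132, 0.2132, -0.4264).
r_{12} = e_1·w_2 = 3.8376.
u_2 = w_2 − 3.8376·e_1 = (-1.2727, 0.8182, 3.1818, -1.3636).
‖u_2‖ = 3.7779, so e_2 = (-0.3369, 0.2166, 0.8422, -0.3609).
Qᵀb = (0.8528, -2.7191).
Back-substitute: x_2 = -2.7191/3.7779 = -0.7197.
x_1 = (0.8528 − 3.8376·(-0.7197))/4.6904 = 0.7707.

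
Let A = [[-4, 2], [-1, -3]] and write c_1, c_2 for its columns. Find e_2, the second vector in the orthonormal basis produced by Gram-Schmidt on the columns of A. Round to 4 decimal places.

c_1 = (-4, -1); ‖c_1‖ = 4.1231, so e_1 = (-0.9701, -0.2425).
e_1·c_2 = (-0.9701)·2 + (-0.2425)·(-3) = -1.2127.
u_2 = c_2 + 1.2127·e_1 = (0.8235, -3.2941).
‖u_2‖ = 3.3955, so e_2 = (0.2425, -0.9701).

e_2 = (0.2425, -0.9701)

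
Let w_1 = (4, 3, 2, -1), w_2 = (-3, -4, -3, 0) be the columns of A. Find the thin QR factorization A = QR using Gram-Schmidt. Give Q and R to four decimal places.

Q = [[0.7303, 0.5000], [0.5477, -0.5000], [0.3651, -0.5000], [-0.1826, -0.5000]], R = [[5.4772, -5.4772], [0.0000, 2.0000]]

w_1 = (4, 3, 2, -1); ‖w_1‖ = 5.4772, so q_1 = (0.7303, 0.5477, 0.3651, -0.1826).
q_1·w_2 = 0.7303·(-3) + 0.5477·(-4) + 0.3651·(-3) + (-0.1826)·0 = -5.4772.
u_2 = w_2 + 5.4772·q_1 = (1.0000, -1.0000, -1.0000, -1.0000).
‖u_2‖ = 2.0000, so q_2 = (0.5000, -0.5000, -0.5000, -0.5000).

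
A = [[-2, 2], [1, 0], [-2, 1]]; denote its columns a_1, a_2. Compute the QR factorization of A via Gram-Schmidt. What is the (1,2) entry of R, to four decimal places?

a_1 = (-2, 1, -2); ‖a_1‖ = 3.0000, so e_1 = (-0.6667, 0.3333, -0.6667).
r_{12} = e_1·a_2 = -2.0000.

r_{12} = -2.0000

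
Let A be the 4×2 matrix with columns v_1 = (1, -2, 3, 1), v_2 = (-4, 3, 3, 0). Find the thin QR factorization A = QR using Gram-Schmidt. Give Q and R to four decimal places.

e_1 = v_1/‖v_1‖ = (1, -2, 3, 1)/3.8730 = (0.2582, -0.5164, 0.7746, 0.2582).
r_{12} = e_1·v_2 = -0.2582.
u_2 = v_2 + 0.2582·e_1 = (-3.9333, 2.8667, 3.2000, 0.0667).
‖u_2‖ = 5.8252, so e_2 = (-0.6752, 0.4921, 0.5493, 0.0114).

Q = [[0.2582, -0.6752], [-0.5164, 0.4921], [0.7746, 0.5493], [0.2582, 0.0114]], R = [[3.8730, -0.2582], [0.0000, 5.8252]]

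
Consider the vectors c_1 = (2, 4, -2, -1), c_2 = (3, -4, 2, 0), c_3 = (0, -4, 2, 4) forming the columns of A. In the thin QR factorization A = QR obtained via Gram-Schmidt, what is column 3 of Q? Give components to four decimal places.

q_1 = c_1/‖c_1‖ = (2, 4, -2, -1)/5.0000 = (0.4000, 0.8000, -0.4000, -0.2000).
r_{12} = q_1·c_2 = -2.8000.
u_2 = c_2 + 2.8000·q_1 = (4.1200, -1.7600, 0.8800, -0.5600).
‖u_2‖ = 4.6000, so q_2 = (0.8957, -0.3826, 0.1913, -0.1217).
r_{13} = q_1·c_3 = -4.8000; r_{23} = q_2·c_3 = 1.4261.
u_3 = c_3 + 4.8000·q_1 − 1.4261·q_2 = (0.6427, 0.3856, -0.1928, 3.2136).
‖u_3‖ = 3.3055, so q_3 = (0.1944, 0.1167, -0.0583, 0.9722).

q_3 = (0.1944, 0.1167, -0.0583, 0.9722)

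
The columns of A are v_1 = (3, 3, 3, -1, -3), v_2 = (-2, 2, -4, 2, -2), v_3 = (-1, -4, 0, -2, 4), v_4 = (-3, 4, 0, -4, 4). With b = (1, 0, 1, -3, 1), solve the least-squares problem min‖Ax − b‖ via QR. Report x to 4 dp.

v_1 = (3, 3, 3, -1, -3); ‖v_1‖ = 6.0828, so e_1 = (0.4932, 0.4932, 0.4932, -0.1644, -0.4932).
e_1·v_2 = 0.4932·(-2) + 0.4932·2 + 0.4932·(-4) + (-0.1644)·2 + (-0.4932)·(-2) = -1.3152.
u_2 = v_2 + 1.3152·e_1 = (-1.3514, 2.6486, -3.3514, 1.7838, -2.6486).
‖u_2‖ = 5.5018, so e_2 = (-0.2456, 0.4814, -0.6091, 0.3242, -0.4814).
e_1·v_3 = 0.4932·(-1) + 0.4932·(-4) + 0.4932·0 + (-0.1644)·(-2) + (-0.4932)·4 = -4.1100; e_2·v_3 = (-0.2456)·(-1) + 0.4814·(-4) + (-0.6091)·0 + 0.3242·(-2) + (-0.4814)·4 = -4.2541.
u_3 = v_3 + 4.1100·e_1 + 4.2541·e_2 = (-0.0179, 0.0750, -0.5643, -1.2964, -0.0750).
‖u_3‖ = 1.4180, so e_3 = (-0.0126, 0.0529, -0.3979, -0.9143, -0.0529).
e_1·v_4 = 0.4932·(-3) + 0.4932·4 + 0.4932·0 + (-0.1644)·(-4) + (-0.4932)·4 = -0.8220; e_2·v_4 = (-0.2456)·(-3) + 0.4814·4 + (-0.6091)·0 + 0.3242·(-4) + (-0.4814)·4 = -0.5600; e_3·v_4 = (-0.0126)·(-3) + 0.0529·4 + (-0.3979)·0 + (-0.9143)·(-4) + (-0.0529)·4 = 3.6949.
u_4 = v_4 + 0.8220·e_1 + 0.5600·e_2 − 3.6949·e_3 = (-2.6856, 4.4796, 1.5346, -0.5755, 3.5204).
‖u_4‖ = 6.5084, so e_4 = (-0.4126, 0.6883, 0.2358, -0.0884, 0.5409).
Qᵀb = (0.9864, -2.3088, 2.2794, 0.6293).
Back-substitute: x_4 = 0.6293/6.5084 = 0.0967.
x_3 = (2.2794 − 3.6949·0.0967)/1.4180 = 1.3555.
x_2 = (-2.3088 + 4.2541·1.3555 + 0.5600·0.0967)/5.5018 = 0.6383.
x_1 = (0.9864 + 1.3152·0.6383 + 4.1100·1.3555 + 0.8220·0.0967)/6.0828 = 1.2291.

x = (1.2291, 0.6383, 1.3555, 0.0967)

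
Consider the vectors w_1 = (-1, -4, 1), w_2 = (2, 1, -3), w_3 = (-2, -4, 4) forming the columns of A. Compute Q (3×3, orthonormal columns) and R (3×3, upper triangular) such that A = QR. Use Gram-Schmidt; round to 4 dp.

w_1 = (-1, -4, 1); ‖w_1‖ = 4.2426, so q_1 = (-0.2357, -0.9428, 0.2357).
q_1·w_2 = (-0.2357)·2 + (-0.9428)·1 + 0.2357·(-3) = -2.1213.
u_2 = w_2 + 2.1213·q_1 = (1.5000, -1.0000, -2.5000).
‖u_2‖ = 3.0822, so q_2 = (0.4867, -0.3244, -0.8111).
q_1·w_3 = (-0.2357)·(-2) + (-0.9428)·(-4) + 0.2357·4 = 5.1854; q_2·w_3 = 0.4867·(-2) + (-0.3244)·(-4) + (-0.8111)·4 = -2.9200.
u_3 = w_3 − 5.1854·q_1 + 2.9200·q_2 = (0.6433, -0.0585, 0.4094).
‖u_3‖ = 0.7647, so q_3 = (0.8412, -0.0765, 0.5353).

Q = [[-0.2357, 0.4867, 0.8412], [-0.9428, -0.3244, -0.0765], [0.2357, -0.8111, 0.5353]], R = [[4.2426, -2.1213, 5.1854], [0.0000, 3.0822, -2.9200], [0.0000, 0.0000, 0.7647]]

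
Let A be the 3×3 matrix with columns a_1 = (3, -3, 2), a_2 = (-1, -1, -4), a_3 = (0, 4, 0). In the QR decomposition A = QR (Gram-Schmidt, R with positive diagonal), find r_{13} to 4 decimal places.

r_{13} = -2.5584

a_1 = (3, -3, 2); ‖a_1‖ = 4.6904, so q_1 = (0.6396, -0.6396, 0.4264).
r_{13} = q_1·a_3 = -2.5584.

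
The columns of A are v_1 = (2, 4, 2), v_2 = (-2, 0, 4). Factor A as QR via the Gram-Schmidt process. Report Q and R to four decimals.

v_1 = (2, 4, 2); ‖v_1‖ = 4.8990, so q_1 = (0.4082, 0.8165, 0.4082).
q_1·v_2 = 0.4082·(-2) + 0.8165·0 + 0.4082·4 = 0.8165.
u_2 = v_2 − 0.8165·q_1 = (-2.3333, -0.6667, 3.6667).
‖u_2‖ = 4.3970, so q_2 = (-0.5307, -0.1516, 0.8339).

Q = [[0.4082, -0.5307], [0.8165, -0.1516], [0.4082, 0.8339]], R = [[4.8990, 0.8165], [0.0000, 4.3970]]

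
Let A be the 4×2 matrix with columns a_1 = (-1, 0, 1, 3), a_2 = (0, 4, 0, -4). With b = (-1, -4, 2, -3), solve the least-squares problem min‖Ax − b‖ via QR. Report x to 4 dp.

x = (-1.1538, -0.5577)

q_1 = a_1/‖a_1‖ = (-1, 0, 1, 3)/3.3166 = (-0.3015, 0.0000, 0.3015, 0.9045).
r_{12} = q_1·a_2 = -3.6181.
u_2 = a_2 + 3.6181·q_1 = (-1.0909, 4.0000, 1.0909, -0.7273).
‖u_2‖ = 4.3485, so q_2 = (-0.2509, 0.9199, 0.2509, -0.1672).
Qᵀb = (-1.8091, -2.4251).
Back-substitute: x_2 = -2.4251/4.3485 = -0.5577.
x_1 = (-1.8091 + 3.6181·(-0.5577))/3.3166 = -1.1538.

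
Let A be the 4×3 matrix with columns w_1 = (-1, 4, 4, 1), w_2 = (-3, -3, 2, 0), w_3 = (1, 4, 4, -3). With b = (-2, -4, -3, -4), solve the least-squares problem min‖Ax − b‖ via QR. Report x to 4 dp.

x = (-1.3333, 0.6667, 0.5714)

w_1 = (-1, 4, 4, 1); ‖w_1‖ = 5.8310, so e_1 = (-0.1715, 0.6860, 0.6860, 0.1715).
e_1·w_2 = (-0.1715)·(-3) + 0.6860·(-3) + 0.6860·2 + 0.1715·0 = -0.1715.
u_2 = w_2 + 0.1715·e_1 = (-3.0294, -2.8824, 2.1176, 0.0294).
‖u_2‖ = 4.6873, so e_2 = (-0.6463, -0.6149, 0.4518, 0.0063).
e_1·w_3 = (-0.1715)·1 + 0.6860·4 + 0.6860·4 + 0.1715·(-3) = 4.8020; e_2·w_3 = (-0.6463)·1 + (-0.6149)·4 + 0.4518·4 + 0.0063·(-3) = -1.3177.
u_3 = w_3 − 4.8020·e_1 + 1.3177·e_2 = (0.9719, -0.1044, 1.3012, -3.8153).
‖u_3‖ = 4.1479, so e_3 = (0.2343, -0.0252, 0.3137, -0.9198).
Qᵀb = (-5.1450, 2.3719, 2.3702).
Back-substitute: x_3 = 2.3702/4.1479 = 0.5714.
x_2 = (2.3719 + 1.3177·0.5714)/4.6873 = 0.6667.
x_1 = (-5.1450 + 0.1715·0.6667 − 4.8020·0.5714)/5.8310 = -1.3333.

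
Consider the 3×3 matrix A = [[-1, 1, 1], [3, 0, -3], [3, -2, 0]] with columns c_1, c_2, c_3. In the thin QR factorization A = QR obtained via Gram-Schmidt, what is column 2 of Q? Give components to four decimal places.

q_1 = c_1/‖c_1‖ = (-1, 3, 3)/4.3589 = (-0.2294, 0.6882, 0.6882).
r_{12} = q_1·c_2 = -1.6059.
u_2 = c_2 + 1.6059·q_1 = (0.6316, 1.1053, -0.8947).
‖u_2‖ = 1.5560, so q_2 = (0.4059, 0.7103, -0.5750).

q_2 = (0.4059, 0.7103, -0.5750)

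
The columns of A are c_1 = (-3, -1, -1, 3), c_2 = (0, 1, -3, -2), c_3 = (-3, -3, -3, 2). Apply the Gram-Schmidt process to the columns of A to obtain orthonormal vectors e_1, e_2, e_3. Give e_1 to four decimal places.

e_1 = (-0.6708, -0.2236, -0.2236, 0.6708)

e_1 = c_1/‖c_1‖ = (-3, -1, -1, 3)/4.4721 = (-0.6708, -0.2236, -0.2236, 0.6708).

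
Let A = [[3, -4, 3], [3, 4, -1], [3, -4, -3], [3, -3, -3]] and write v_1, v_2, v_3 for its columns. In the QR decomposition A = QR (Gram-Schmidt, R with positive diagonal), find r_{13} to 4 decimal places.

v_1 = (3, 3, 3, 3); ‖v_1‖ = 6.0000, so e_1 = (0.5000, 0.5000, 0.5000, 0.5000).
r_{13} = e_1·v_3 = -2.0000.

r_{13} = -2.0000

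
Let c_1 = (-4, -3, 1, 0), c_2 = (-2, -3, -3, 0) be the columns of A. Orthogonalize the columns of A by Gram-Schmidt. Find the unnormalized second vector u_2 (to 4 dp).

c_1 = (-4, -3, 1, 0); ‖c_1‖ = 5.0990, so e_1 = (-0.7845, -0.5883, 0.1961, 0.0000).
e_1·c_2 = (-0.7845)·(-2) + (-0.5883)·(-3) + 0.1961·(-3) + 0.0000·0 = 2.7456.
u_2 = c_2 − 2.7456·e_1 = (0.1538, -1.3846, -3.5385, 0.0000).

u_2 = (0.1538, -1.3846, -3.5385, 0.0000)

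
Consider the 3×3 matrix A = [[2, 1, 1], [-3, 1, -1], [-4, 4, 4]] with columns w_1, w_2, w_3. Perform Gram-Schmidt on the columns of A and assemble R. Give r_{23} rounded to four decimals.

w_1 = (2, -3, -4); ‖w_1‖ = 5.3852, so e_1 = (0.3714, -0.5571, -0.7428).
e_1·w_2 = 0.3714·1 + (-0.5571)·1 + (-0.7428)·4 = -3.1568.
u_2 = w_2 + 3.1568·e_1 = (2.1724, -0.7586, 1.6552).
‖u_2‖ = 2.8345, so e_2 = (0.7664, -0.2676, 0.5839).
r_{23} = e_2·w_3 = 3.3698.

r_{23} = 3.3698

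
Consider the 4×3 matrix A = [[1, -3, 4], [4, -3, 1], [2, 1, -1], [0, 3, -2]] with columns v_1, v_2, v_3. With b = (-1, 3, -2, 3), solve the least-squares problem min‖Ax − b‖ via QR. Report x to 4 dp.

x = (0.3302, -0.2815, -0.5988)

q_1 = v_1/‖v_1‖ = (1, 4, 2, 0)/4.5826 = (0.2182, 0.8729, 0.4364, 0.0000).
r_{12} = q_1·v_2 = -2.8368.
u_2 = v_2 + 2.8368·q_1 = (-2.3810, -0.5238, 2.2381, 3.0000).
‖u_2‖ = 4.4668, so q_2 = (-0.5330, -0.1173, 0.5011, 0.6716).
r_{13} = q_1·v_3 = 1.3093; r_{23} = q_2·v_3 = -4.0937.
u_3 = v_3 − 1.3093·q_1 + 4.0937·q_2 = (1.5322, -0.6229, 0.4797, 0.7494).
‖u_3‖ = 1.8781, so q_3 = (0.8158, -0.3317, 0.2554, 0.3990).
Qᵀb = (1.5275, 1.1940, -1.1246).
Back-substitute: x_3 = -1.1246/1.8781 = -0.5988.
x_2 = (1.1940 + 4.0937·(-0.5988))/4.4668 = -0.2815.
x_1 = (1.5275 + 2.8368·(-0.2815) − 1.3093·(-0.5988))/4.5826 = 0.3302.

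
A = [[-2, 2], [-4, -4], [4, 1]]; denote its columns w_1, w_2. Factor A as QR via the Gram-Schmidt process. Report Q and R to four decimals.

Q = [[-0.3333, 0.7752], [-0.6667, -0.5963], [0.6667, -0.2087]], R = [[6.0000, 2.6667], [0.0000, 3.7268]]

w_1 = (-2, -4, 4); ‖w_1‖ = 6.0000, so e_1 = (-0.3333, -0.6667, 0.6667).
e_1·w_2 = (-0.3333)·2 + (-0.6667)·(-4) + 0.6667·1 = 2.6667.
u_2 = w_2 − 2.6667·e_1 = (2.8889, -2.2222, -0.7778).
‖u_2‖ = 3.7268, so e_2 = (0.7752, -0.5963, -0.2087).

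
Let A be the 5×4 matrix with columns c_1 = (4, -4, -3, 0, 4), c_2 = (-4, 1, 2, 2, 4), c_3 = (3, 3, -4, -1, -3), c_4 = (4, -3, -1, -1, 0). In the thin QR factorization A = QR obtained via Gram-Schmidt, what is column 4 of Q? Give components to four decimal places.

q_4 = (0.6512, 0.3936, 0.6097, 0.0967, 0.1996)

q_1 = c_1/‖c_1‖ = (4, -4, -3, 0, 4)/7.5498 = (0.5298, -0.5298, -0.3974, 0.0000, 0.5298).
r_{12} = q_1·c_2 = -1.3245.
u_2 = c_2 + 1.3245·q_1 = (-3.2982, 0.2982, 1.4737, 2.0000, 4.7018).
‖u_2‖ = 6.2646, so q_2 = (-0.5265, 0.0476, 0.2352, 0.3193, 0.7505).
r_{13} = q_1·c_3 = 0.0000; r_{23} = q_2·c_3 = -4.9484.
u_3 = c_3 − 0.0000·q_1 + 4.9484·q_2 = (0.3947, 3.2356, -2.8359, 0.5798, 0.7139).
‖u_3‖ = 4.4174, so q_3 = (0.0894, 0.7325, -0.6420, 0.1313, 0.1616).
r_{14} = q_1·c_4 = 4.1061; r_{24} = q_2·c_4 = -2.8033; r_{34} = q_3·c_4 = -1.3292.
u_4 = c_4 − 4.1061·q_1 + 2.8033·q_2 + 1.3292·q_3 = (0.4675, 0.2825, 0.4377, 0.0694, 0.1433).
‖u_4‖ = 0.7178, so q_4 = (0.6512, 0.3936, 0.6097, 0.0967, 0.1996).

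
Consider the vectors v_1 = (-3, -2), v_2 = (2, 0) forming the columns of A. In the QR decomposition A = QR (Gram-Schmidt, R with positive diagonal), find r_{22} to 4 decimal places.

r_{22} = 1.1094

v_1 = (-3, -2); ‖v_1‖ = 3.6056, so e_1 = (-0.8321, -0.5547).
e_1·v_2 = (-0.8321)·2 + (-0.5547)·0 = -1.6641.
u_2 = v_2 + 1.6641·e_1 = (0.6154, -0.9231).
r_{22} = ‖u_2‖ = 1.1094.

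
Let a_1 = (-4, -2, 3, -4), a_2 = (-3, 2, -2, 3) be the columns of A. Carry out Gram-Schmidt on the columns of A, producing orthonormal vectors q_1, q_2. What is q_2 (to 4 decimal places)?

q_2 = (-0.7975, 0.3190, -0.2734, 0.4329)

a_1 = (-4, -2, 3, -4); ‖a_1‖ = 6.7082, so q_1 = (-0.5963, -0.2981, 0.4472, -0.5963).
q_1·a_2 = (-0.5963)·(-3) + (-0.2981)·2 + 0.4472·(-2) + (-0.5963)·3 = -1.4907.
u_2 = a_2 + 1.4907·q_1 = (-3.8889, 1.5556, -1.3333, 2.1111).
‖u_2‖ = 4.8762, so q_2 = (-0.7975, 0.3190, -0.2734, 0.4329).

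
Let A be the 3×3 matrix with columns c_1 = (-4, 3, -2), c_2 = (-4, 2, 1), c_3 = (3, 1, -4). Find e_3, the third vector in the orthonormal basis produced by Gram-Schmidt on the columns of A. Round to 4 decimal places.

e_3 = (0.4842, 0.8301, 0.2767)

c_1 = (-4, 3, -2); ‖c_1‖ = 5.3852, so e_1 = (-0.7428, 0.5571, -0.3714).
e_1·c_2 = (-0.7428)·(-4) + 0.5571·2 + (-0.3714)·1 = 3.7139.
u_2 = c_2 − 3.7139·e_1 = (-1.2414, -0.0690, 2.3793).
‖u_2‖ = 2.6846, so e_2 = (-0.4624, -0.0257, 0.8863).
e_1·c_3 = (-0.7428)·3 + 0.5571·1 + (-0.3714)·(-4) = -0.1857; e_2·c_3 = (-0.4624)·3 + (-0.0257)·1 + 0.8863·(-4) = -4.9581.
u_3 = c_3 + 0.1857·e_1 + 4.9581·e_2 = (0.5694, 0.9761, 0.3254).
‖u_3‖ = 1.1759, so e_3 = (0.4842, 0.8301, 0.2767).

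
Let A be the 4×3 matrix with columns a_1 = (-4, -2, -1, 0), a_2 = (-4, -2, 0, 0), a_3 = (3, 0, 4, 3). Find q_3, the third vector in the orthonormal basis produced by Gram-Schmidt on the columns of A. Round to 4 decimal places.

q_3 = (0.1826, -0.3651, 0.0000, 0.9129)

a_1 = (-4, -2, -1, 0); ‖a_1‖ = 4.5826, so q_1 = (-0.8729, -0.4364, -0.2182, 0.0000).
q_1·a_2 = (-0.8729)·(-4) + (-0.4364)·(-2) + (-0.2182)·0 + 0.0000·0 = 4.3644.
u_2 = a_2 − 4.3644·q_1 = (-0.1905, -0.0952, 0.9524, 0.0000).
‖u_2‖ = 0.9759, so q_2 = (-0.1952, -0.0976, 0.9759, 0.0000).
q_1·a_3 = (-0.8729)·3 + (-0.4364)·0 + (-0.2182)·4 + 0.0000·3 = -3.4915; q_2·a_3 = (-0.1952)·3 + (-0.0976)·0 + 0.9759·4 + 0.0000·3 = 3.3181.
u_3 = a_3 + 3.4915·q_1 − 3.3181·q_2 = (0.6000, -1.2000, 0.0000, 3.0000).
‖u_3‖ = 3.2863, so q_3 = (0.1826, -0.3651, 0.0000, 0.9129).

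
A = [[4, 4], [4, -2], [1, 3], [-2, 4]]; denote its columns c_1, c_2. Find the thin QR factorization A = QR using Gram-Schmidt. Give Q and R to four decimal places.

Q = [[0.6576, 0.5494], [0.6576, -0.3474], [0.1644, 0.4363], [-0.3288, 0.6221]], R = [[6.0828, 0.4932], [0.0000, 6.6900]]

c_1 = (4, 4, 1, -2); ‖c_1‖ = 6.0828, so q_1 = (0.6576, 0.6576, 0.1644, -0.3288).
q_1·c_2 = 0.6576·4 + 0.6576·(-2) + 0.1644·3 + (-0.3288)·4 = 0.4932.
u_2 = c_2 − 0.4932·q_1 = (3.6757, -2.3243, 2.9189, 4.1622).
‖u_2‖ = 6.6900, so q_2 = (0.5494, -0.3474, 0.4363, 0.6221).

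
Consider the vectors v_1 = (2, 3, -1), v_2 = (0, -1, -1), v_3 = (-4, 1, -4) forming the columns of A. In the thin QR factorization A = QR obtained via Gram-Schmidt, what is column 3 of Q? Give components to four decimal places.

e_3 = (-0.8165, 0.4082, -0.4082)

v_1 = (2, 3, -1); ‖v_1‖ = 3.7417, so e_1 = (0.5345, 0.8018, -0.2673).
e_1·v_2 = 0.5345·0 + 0.8018·(-1) + (-0.2673)·(-1) = -0.5345.
u_2 = v_2 + 0.5345·e_1 = (0.2857, -0.5714, -1.1429).
‖u_2‖ = 1.3093, so e_2 = (0.2182, -0.4364, -0.8729).
e_1·v_3 = 0.5345·(-4) + 0.8018·1 + (-0.2673)·(-4) = -0.2673; e_2·v_3 = 0.2182·(-4) + (-0.4364)·1 + (-0.8729)·(-4) = 2.1822.
u_3 = v_3 + 0.2673·e_1 − 2.1822·e_2 = (-4.3333, 2.1667, -2.1667).
‖u_3‖ = 5.3072, so e_3 = (-0.8165, 0.4082, -0.4082).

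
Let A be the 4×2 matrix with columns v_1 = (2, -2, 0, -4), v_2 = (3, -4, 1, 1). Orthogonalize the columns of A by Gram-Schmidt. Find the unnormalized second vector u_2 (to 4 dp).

u_2 = (2.1667, -3.1667, 1.0000, 2.6667)

v_1 = (2, -2, 0, -4); ‖v_1‖ = 4.8990, so e_1 = (0.4082, -0.4082, 0.0000, -0.8165).
e_1·v_2 = 0.4082·3 + (-0.4082)·(-4) + 0.0000·1 + (-0.8165)·1 = 2.0412.
u_2 = v_2 − 2.0412·e_1 = (2.1667, -3.1667, 1.0000, 2.6667).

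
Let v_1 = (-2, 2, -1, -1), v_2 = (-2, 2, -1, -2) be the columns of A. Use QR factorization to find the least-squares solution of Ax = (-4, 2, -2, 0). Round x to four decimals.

v_1 = (-2, 2, -1, -1); ‖v_1‖ = 3.1623, so e_1 = (-0.6325, 0.6325, -0.3162, -0.3162).
e_1·v_2 = (-0.6325)·(-2) + 0.6325·2 + (-0.3162)·(-1) + (-0.3162)·(-2) = 3.4785.
u_2 = v_2 − 3.4785·e_1 = (0.2000, -0.2000, 0.1000, -0.9000).
‖u_2‖ = 0.9487, so e_2 = (0.2108, -0.2108, 0.1054, -0.9487).
Qᵀb = (4.4272, -1.4757).
Back-substitute: x_2 = -1.4757/0.9487 = -1.5556.
x_1 = (4.4272 − 3.4785·(-1.5556))/3.1623 = 3.1111.

x = (3.1111, -1.5556)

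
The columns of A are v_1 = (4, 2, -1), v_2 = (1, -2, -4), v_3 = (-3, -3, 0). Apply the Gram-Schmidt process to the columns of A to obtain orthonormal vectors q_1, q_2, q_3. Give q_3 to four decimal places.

v_1 = (4, 2, -1); ‖v_1‖ = 4.5826, so q_1 = (0.8729, 0.4364, -0.2182).
q_1·v_2 = 0.8729·1 + 0.4364·(-2) + (-0.2182)·(-4) = 0.8729.
u_2 = v_2 − 0.8729·q_1 = (0.2381, -2.3810, -3.8095).
‖u_2‖ = 4.4987, so q_2 = (0.0529, -0.5293, -0.8468).
q_1·v_3 = 0.8729·(-3) + 0.4364·(-3) + (-0.2182)·0 = -3.9279; q_2·v_3 = 0.0529·(-3) + (-0.5293)·(-3) + (-0.8468)·0 = 1.4290.
u_3 = v_3 + 3.9279·q_1 − 1.4290·q_2 = (0.3529, -0.5294, 0.3529).
‖u_3‖ = 0.7276, so q_3 = (0.4851, -0.7276, 0.4851).

q_3 = (0.4851, -0.7276, 0.4851)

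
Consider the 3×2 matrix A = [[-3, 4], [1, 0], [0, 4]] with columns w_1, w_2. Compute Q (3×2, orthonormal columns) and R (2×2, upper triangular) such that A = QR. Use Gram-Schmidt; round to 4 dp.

w_1 = (-3, 1, 0); ‖w_1‖ = 3.1623, so e_1 = (-0.9487, 0.3162, 0.0000).
e_1·w_2 = (-0.9487)·4 + 0.3162·0 + 0.0000·4 = -3.7947.
u_2 = w_2 + 3.7947·e_1 = (0.4000, 1.2000, 4.0000).
‖u_2‖ = 4.1952, so e_2 = (0.0953, 0.2860, 0.9535).

Q = [[-0.9487, 0.0953], [0.3162, 0.2860], [0.0000, 0.9535]], R = [[3.1623, -3.7947], [0.0000, 4.1952]]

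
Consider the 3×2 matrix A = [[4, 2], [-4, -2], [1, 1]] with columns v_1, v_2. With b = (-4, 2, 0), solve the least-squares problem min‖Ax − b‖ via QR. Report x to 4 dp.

x = (-1.5000, 1.5000)

e_1 = v_1/‖v_1‖ = (4, -4, 1)/5.7446 = (0.6963, -0.6963, 0.1741).
r_{12} = e_1·v_2 = 2.9593.
u_2 = v_2 − 2.9593·e_1 = (-0.0606, 0.0606, 0.4848).
‖u_2‖ = 0.4924, so e_2 = (-0.1231, 0.1231, 0.9847).
Qᵀb = (-4.1779, 0.7385).
Back-substitute: x_2 = 0.7385/0.4924 = 1.5000.
x_1 = (-4.1779 − 2.9593·1.5000)/5.7446 = -1.5000.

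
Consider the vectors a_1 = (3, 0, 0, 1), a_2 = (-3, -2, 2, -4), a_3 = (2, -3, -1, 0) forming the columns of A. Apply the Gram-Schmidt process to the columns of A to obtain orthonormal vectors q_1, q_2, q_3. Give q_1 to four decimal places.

q_1 = (0.9487, 0.0000, 0.0000, 0.3162)

q_1 = a_1/‖a_1‖ = (3, 0, 0, 1)/3.1623 = (0.9487, 0.0000, 0.0000, 0.3162).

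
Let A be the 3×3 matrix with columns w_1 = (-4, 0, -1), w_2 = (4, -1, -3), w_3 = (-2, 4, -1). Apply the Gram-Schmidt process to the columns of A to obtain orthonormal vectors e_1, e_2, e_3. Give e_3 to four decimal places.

w_1 = (-4, 0, -1); ‖w_1‖ = 4.1231, so e_1 = (-0.9701, 0.0000, -0.2425).
e_1·w_2 = (-0.9701)·4 + 0.0000·(-1) + (-0.2425)·(-3) = -3.1530.
u_2 = w_2 + 3.1530·e_1 = (0.9412, -1.0000, -3.7647).
‖u_2‖ = 4.0073, so e_2 = (0.2349, -0.2495, -0.9395).
e_1·w_3 = (-0.9701)·(-2) + 0.0000·4 + (-0.2425)·(-1) = 2.1828; e_2·w_3 = 0.2349·(-2) + (-0.2495)·4 + (-0.9395)·(-1) = -0.5284.
u_3 = w_3 − 2.1828·e_1 + 0.5284·e_2 = (0.2418, 3.8681, -0.9670).
‖u_3‖ = 3.9945, so e_3 = (0.0605, 0.9684, -0.2421).

e_3 = (0.0605, 0.9684, -0.2421)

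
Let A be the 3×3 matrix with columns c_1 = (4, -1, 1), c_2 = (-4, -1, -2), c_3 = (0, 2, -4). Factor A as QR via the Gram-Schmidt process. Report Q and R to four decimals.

c_1 = (4, -1, 1); ‖c_1‖ = 4.2426, so e_1 = (0.9428, -0.2357, 0.2357).
e_1·c_2 = 0.9428·(-4) + (-0.2357)·(-1) + 0.2357·(-2) = -4.0069.
u_2 = c_2 + 4.0069·e_1 = (-0.2222, -1.9444, -1.0556).
‖u_2‖ = 2.2236, so e_2 = (-0.0999, -0.8745, -0.4747).
e_1·c_3 = 0.9428·0 + (-0.2357)·2 + 0.2357·(-4) = -1.4142; e_2·c_3 = (-0.0999)·0 + (-0.8745)·2 + (-0.4747)·(-4) = 0.1499.
u_3 = c_3 + 1.4142·e_1 − 0.1499·e_2 = (1.3483, 1.7978, -3.5955).
‖u_3‖ = 4.2400, so e_3 = (0.3180, 0.4240, -0.8480).

Q = [[0.9428, -0.0999, 0.3180], [-0.2357, -0.8745, 0.4240], [0.2357, -0.4747, -0.8480]], R = [[4.2426, -4.0069, -1.4142], [0.0000, 2.2236, 0.1499], [0.0000, 0.0000, 4.2400]]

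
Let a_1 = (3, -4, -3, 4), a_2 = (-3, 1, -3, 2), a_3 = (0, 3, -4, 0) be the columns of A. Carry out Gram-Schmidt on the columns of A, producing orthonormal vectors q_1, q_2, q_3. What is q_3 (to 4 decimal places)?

a_1 = (3, -4, -3, 4); ‖a_1‖ = 7.0711, so q_1 = (0.4243, -0.5657, -0.4243, 0.5657).
q_1·a_2 = 0.4243·(-3) + (-0.5657)·1 + (-0.4243)·(-3) + 0.5657·2 = 0.5657.
u_2 = a_2 − 0.5657·q_1 = (-3.2400, 1.3200, -2.7600, 1.6800).
‖u_2‖ = 4.7624, so q_2 = (-0.6803, 0.2772, -0.5795, 0.3528).
q_1·a_3 = 0.4243·0 + (-0.5657)·3 + (-0.4243)·(-4) + 0.5657·0 = 0.0000; q_2·a_3 = (-0.6803)·0 + 0.2772·3 + (-0.5795)·(-4) + 0.3528·0 = 3.1497.
u_3 = a_3 + 0.0000·q_1 − 3.1497·q_2 = (2.1429, 2.1270, -2.1746, -1.1111).
‖u_3‖ = 3.8832, so q_3 = (0.5518, 0.5477, -0.5600, -0.2861).

q_3 = (0.5518, 0.5477, -0.5600, -0.2861)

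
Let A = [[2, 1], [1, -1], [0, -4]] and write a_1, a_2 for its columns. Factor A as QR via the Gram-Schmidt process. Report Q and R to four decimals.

Q = [[0.8944, 0.1422], [0.4472, -0.2844], [0.0000, -0.9481]], R = [[2.2361, 0.4472], [0.0000, 4.2190]]

q_1 = a_1/‖a_1‖ = (2, 1, 0)/2.2361 = (0.8944, 0.4472, 0.0000).
r_{12} = q_1·a_2 = 0.4472.
u_2 = a_2 − 0.4472·q_1 = (0.6000, -1.2000, -4.0000).
‖u_2‖ = 4.2190, so q_2 = (0.1422, -0.2844, -0.9481).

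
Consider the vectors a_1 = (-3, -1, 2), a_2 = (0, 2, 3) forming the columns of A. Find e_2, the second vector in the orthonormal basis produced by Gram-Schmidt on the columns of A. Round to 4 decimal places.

a_1 = (-3, -1, 2); ‖a_1‖ = 3.7417, so e_1 = (-0.8018, -0.2673, 0.5345).
e_1·a_2 = (-0.8018)·0 + (-0.2673)·2 + 0.5345·3 = 1.0690.
u_2 = a_2 − 1.0690·e_1 = (0.8571, 2.2857, 2.4286).
‖u_2‖ = 3.4434, so e_2 = (0.2489, 0.6638, 0.7053).

e_2 = (0.2489, 0.6638, 0.7053)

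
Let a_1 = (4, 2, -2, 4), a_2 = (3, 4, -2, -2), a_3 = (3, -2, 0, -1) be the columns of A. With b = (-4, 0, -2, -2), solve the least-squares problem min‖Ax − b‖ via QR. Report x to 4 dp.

a_1 = (4, 2, -2, 4); ‖a_1‖ = 6.3246, so e_1 = (0.6325, 0.3162, -0.3162, 0.6325).
e_1·a_2 = 0.6325·3 + 0.3162·4 + (-0.3162)·(-2) + 0.6325·(-2) = 2.5298.
u_2 = a_2 − 2.5298·e_1 = (1.4000, 3.2000, -1.2000, -3.6000).
‖u_2‖ = 5.1575, so e_2 = (0.2714, 0.6205, -0.2327, -0.6980).
e_1·a_3 = 0.6325·3 + 0.3162·(-2) + (-0.3162)·0 + 0.6325·(-1) = 0.6325; e_2·a_3 = 0.2714·3 + 0.6205·(-2) + (-0.2327)·0 + (-0.6980)·(-1) = 0.2714.
u_3 = a_3 − 0.6325·e_1 − 0.2714·e_2 = (2.5263, -2.3684, 0.2632, -1.2105).
‖u_3‖ = 3.6778, so e_3 = (0.6869, -0.6440, 0.0716, -0.3291).
Qᵀb = (-3.1623, 0.7756, -2.2324).
Back-substitute: x_3 = -2.2324/3.6778 = -0.6070.
x_2 = (0.7756 − 0.2714·(-0.6070))/5.1575 = 0.1823.
x_1 = (-3.1623 − 2.5298·0.1823 − 0.6325·(-0.6070))/6.3246 = -0.5122.

x = (-0.5122, 0.1823, -0.6070)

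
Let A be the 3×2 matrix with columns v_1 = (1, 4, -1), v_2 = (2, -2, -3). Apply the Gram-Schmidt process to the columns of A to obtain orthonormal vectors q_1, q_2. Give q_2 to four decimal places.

v_1 = (1, 4, -1); ‖v_1‖ = 4.2426, so q_1 = (0.2357, 0.9428, -0.2357).
q_1·v_2 = 0.2357·2 + 0.9428·(-2) + (-0.2357)·(-3) = -0.7071.
u_2 = v_2 + 0.7071·q_1 = (2.1667, -1.3333, -3.1667).
‖u_2‖ = 4.0620, so q_2 = (0.5334, -0.3282, -0.7796).

q_2 = (0.5334, -0.3282, -0.7796)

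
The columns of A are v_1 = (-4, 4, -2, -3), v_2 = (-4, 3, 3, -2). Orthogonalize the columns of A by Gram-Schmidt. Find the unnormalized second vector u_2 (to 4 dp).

u_2 = (-1.5111, 0.5111, 4.2444, -0.1333)

v_1 = (-4, 4, -2, -3); ‖v_1‖ = 6.7082, so q_1 = (-0.5963, 0.5963, -0.2981, -0.4472).
q_1·v_2 = (-0.5963)·(-4) + 0.5963·3 + (-0.2981)·3 + (-0.4472)·(-2) = 4.1740.
u_2 = v_2 − 4.1740·q_1 = (-1.5111, 0.5111, 4.2444, -0.1333).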